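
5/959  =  5/959  =  0.01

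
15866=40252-24386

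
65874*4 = 263496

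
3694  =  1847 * 2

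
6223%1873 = 604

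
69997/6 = 11666+1/6  =  11666.17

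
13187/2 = 13187/2 = 6593.50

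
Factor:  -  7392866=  - 2^1 *13^1*284341^1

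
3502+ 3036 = 6538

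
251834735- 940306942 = - 688472207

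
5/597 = 5/597 =0.01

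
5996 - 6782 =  - 786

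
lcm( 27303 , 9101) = 27303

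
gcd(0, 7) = 7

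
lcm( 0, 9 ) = 0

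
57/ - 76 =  - 3/4= - 0.75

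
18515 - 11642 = 6873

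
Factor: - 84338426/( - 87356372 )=2^(-1)*307^1*2221^( - 1 ) * 9833^(-1) *137359^1 = 42169213/43678186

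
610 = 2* 305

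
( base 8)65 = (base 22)29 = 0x35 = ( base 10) 53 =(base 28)1p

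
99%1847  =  99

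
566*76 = 43016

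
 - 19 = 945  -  964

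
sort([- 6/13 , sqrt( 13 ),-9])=[ - 9,-6/13,sqrt( 13 ) ]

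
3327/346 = 9  +  213/346 =9.62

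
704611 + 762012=1466623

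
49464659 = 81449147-31984488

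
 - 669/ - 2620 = 669/2620 = 0.26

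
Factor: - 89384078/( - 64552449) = 2^1*3^(-1 )* 7^1*13^ ( - 1) * 127^ (-1 )*167^1*13033^ (- 1)*38231^1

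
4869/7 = 695 + 4/7=695.57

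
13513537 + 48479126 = 61992663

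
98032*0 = 0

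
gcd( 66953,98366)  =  1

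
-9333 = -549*17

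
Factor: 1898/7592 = 2^(-2)  =  1/4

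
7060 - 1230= 5830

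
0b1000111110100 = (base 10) 4596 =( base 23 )8fj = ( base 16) 11f4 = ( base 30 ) 536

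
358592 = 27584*13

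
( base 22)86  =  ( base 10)182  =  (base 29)68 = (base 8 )266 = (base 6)502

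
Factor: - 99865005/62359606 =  - 2^ (  -  1 )*3^1*5^1*41^( - 1)*317^( - 1) * 2399^( - 1)*6657667^1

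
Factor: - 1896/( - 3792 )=1/2 = 2^( - 1 ) 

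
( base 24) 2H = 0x41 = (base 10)65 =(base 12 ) 55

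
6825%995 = 855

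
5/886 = 5/886 = 0.01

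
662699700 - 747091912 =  - 84392212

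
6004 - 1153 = 4851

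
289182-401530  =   - 112348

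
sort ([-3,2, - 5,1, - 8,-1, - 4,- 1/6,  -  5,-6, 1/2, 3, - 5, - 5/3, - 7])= [-8  , - 7, - 6, - 5, - 5, - 5, - 4, - 3,-5/3, - 1, - 1/6, 1/2, 1,  2, 3 ]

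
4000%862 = 552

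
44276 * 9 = 398484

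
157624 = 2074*76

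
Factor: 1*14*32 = 448  =  2^6 *7^1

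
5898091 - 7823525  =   - 1925434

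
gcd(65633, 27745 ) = 1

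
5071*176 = 892496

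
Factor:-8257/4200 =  - 2^( - 3) *3^( - 1)*5^( - 2)*7^(  -  1)*23^1*359^1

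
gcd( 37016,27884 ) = 4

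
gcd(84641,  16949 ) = 1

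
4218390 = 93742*45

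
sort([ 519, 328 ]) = [ 328, 519 ] 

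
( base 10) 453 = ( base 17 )19B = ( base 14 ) 245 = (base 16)1c5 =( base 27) GL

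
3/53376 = 1/17792 = 0.00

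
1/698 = 1/698 = 0.00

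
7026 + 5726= 12752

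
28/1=28=28.00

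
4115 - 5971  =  -1856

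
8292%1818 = 1020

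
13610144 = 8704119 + 4906025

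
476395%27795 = 3880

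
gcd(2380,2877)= 7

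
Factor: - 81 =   -  3^4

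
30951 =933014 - 902063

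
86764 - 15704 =71060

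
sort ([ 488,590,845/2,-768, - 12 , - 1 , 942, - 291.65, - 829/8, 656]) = [  -  768, - 291.65, - 829/8, - 12,- 1, 845/2,488,590,656,942]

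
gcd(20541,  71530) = 1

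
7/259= 1/37= 0.03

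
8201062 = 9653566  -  1452504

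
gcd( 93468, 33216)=12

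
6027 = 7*861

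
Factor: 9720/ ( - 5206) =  - 2^2*3^5*5^1 * 19^(  -  1)*137^( - 1) =-4860/2603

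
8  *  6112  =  48896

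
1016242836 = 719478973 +296763863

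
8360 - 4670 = 3690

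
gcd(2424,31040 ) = 8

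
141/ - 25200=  - 47/8400  =  - 0.01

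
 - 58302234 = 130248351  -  188550585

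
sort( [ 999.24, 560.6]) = [560.6, 999.24] 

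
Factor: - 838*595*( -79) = 2^1 * 5^1*7^1*17^1*79^1*419^1 = 39390190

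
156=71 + 85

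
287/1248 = 287/1248 = 0.23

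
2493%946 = 601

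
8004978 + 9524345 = 17529323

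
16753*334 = 5595502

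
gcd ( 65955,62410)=5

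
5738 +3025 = 8763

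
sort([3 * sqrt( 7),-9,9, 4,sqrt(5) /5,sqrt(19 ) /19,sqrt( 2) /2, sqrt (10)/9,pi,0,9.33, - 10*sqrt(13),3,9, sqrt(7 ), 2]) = [ - 10*sqrt(13),-9, 0, sqrt(19) /19,sqrt(10) /9, sqrt( 5 ) /5  ,  sqrt(2 ) /2,2,sqrt( 7 ),3, pi,  4, 3* sqrt(7 ),9,9,9.33]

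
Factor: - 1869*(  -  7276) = 2^2*3^1*7^1*17^1*89^1 * 107^1 = 13598844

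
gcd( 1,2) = 1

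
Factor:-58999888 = - 2^4*503^1 *7331^1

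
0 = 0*8941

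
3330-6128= - 2798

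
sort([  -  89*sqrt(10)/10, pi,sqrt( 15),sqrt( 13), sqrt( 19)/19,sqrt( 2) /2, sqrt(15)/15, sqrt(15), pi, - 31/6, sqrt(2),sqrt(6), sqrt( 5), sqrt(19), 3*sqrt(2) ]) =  [  -  89*sqrt(10)/10,-31/6,sqrt(19 ) /19, sqrt (15)/15, sqrt( 2)/2, sqrt(2 ),  sqrt(5), sqrt(6),pi, pi, sqrt(13 ),sqrt (15), sqrt(15 ), 3*sqrt( 2), sqrt(19)]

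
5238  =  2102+3136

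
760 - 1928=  - 1168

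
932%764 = 168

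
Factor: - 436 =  - 2^2 * 109^1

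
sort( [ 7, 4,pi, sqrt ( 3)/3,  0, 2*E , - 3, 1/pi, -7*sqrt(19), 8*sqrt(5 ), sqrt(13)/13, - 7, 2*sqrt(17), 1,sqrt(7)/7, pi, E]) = [-7*sqrt( 19), - 7, - 3, 0, sqrt(13) /13, 1/pi, sqrt( 7)/7, sqrt ( 3)/3,1, E,pi, pi, 4, 2*E, 7, 2*sqrt( 17), 8*sqrt ( 5 ) ]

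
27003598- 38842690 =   -  11839092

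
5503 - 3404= 2099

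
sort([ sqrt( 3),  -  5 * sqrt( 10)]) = [- 5*sqrt( 10 ), sqrt( 3 )] 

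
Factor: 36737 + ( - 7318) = 13^1*31^1* 73^1 = 29419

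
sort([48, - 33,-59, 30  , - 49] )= [ - 59,  -  49, - 33,  30, 48]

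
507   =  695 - 188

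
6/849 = 2/283 = 0.01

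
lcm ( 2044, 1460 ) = 10220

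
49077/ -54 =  - 5453/6 = - 908.83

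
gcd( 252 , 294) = 42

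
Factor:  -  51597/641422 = - 2^( - 1)*3^4*7^2 * 13^1 * 29^( - 1 ) * 11059^( - 1 )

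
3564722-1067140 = 2497582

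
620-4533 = -3913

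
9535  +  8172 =17707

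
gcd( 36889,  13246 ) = 37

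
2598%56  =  22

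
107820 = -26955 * ( - 4) 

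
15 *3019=45285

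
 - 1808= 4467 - 6275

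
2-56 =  - 54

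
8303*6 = 49818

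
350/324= 1 + 13/162 = 1.08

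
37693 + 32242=69935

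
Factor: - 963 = -3^2*107^1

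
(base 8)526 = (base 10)342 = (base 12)246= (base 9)420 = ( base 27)ci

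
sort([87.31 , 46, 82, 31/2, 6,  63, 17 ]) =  [ 6,31/2,17, 46, 63,  82,87.31] 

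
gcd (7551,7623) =9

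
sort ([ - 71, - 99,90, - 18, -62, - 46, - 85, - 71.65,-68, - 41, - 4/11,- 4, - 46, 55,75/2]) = [ - 99, - 85, - 71.65,-71, - 68,-62,  -  46, - 46,-41,-18, - 4, - 4/11, 75/2, 55,90]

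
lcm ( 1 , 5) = 5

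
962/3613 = 962/3613 = 0.27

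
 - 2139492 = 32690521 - 34830013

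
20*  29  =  580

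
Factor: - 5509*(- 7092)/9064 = 2^( - 1)*3^2*7^1*11^(  -  1 )*103^( - 1 )*197^1*787^1 =9767457/2266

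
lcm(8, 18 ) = 72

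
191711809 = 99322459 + 92389350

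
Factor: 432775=5^2*7^1*2473^1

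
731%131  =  76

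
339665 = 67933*5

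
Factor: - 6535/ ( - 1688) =2^( - 3 )*5^1*211^ ( - 1)  *1307^1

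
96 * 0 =0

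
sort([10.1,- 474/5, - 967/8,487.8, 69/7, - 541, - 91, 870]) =[ - 541, - 967/8, - 474/5, -91,  69/7,10.1,487.8,  870]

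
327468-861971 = -534503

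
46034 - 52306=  - 6272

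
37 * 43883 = 1623671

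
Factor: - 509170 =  - 2^1*5^1*59^1*863^1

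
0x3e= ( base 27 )28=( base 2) 111110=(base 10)62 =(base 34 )1S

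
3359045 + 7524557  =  10883602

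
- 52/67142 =  -  1  +  33545/33571= - 0.00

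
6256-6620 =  -364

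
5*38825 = 194125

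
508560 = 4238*120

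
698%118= 108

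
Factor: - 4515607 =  - 4515607^1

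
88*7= 616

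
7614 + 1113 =8727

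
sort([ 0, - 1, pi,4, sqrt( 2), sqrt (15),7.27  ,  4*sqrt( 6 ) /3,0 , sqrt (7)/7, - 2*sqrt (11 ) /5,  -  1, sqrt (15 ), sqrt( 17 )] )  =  [-2 * sqrt(11 ) /5 , - 1,  -  1, 0, 0, sqrt( 7)/7, sqrt( 2), pi,4 * sqrt ( 6 ) /3,sqrt( 15 ),sqrt( 15 ), 4, sqrt( 17), 7.27 ]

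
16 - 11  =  5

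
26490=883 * 30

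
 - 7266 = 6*( - 1211 )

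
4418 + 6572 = 10990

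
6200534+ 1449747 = 7650281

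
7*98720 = 691040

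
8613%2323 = 1644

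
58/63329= 58/63329  =  0.00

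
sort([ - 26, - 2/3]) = [ - 26, - 2/3]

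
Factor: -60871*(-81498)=4960864758 = 2^1*3^1 *17^2*29^1*47^1*2099^1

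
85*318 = 27030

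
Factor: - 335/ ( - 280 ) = 67/56 = 2^( - 3) * 7^( - 1 )*67^1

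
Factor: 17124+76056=2^2*3^1*5^1 * 1553^1= 93180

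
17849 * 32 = 571168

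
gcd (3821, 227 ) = 1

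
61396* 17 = 1043732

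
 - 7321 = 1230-8551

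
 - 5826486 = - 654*8909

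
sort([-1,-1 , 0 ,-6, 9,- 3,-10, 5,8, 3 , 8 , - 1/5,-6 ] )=[ - 10,-6, - 6, -3 ,-1 ,-1,- 1/5 , 0,3 , 5 , 8, 8, 9 ] 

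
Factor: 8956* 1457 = 13048892=2^2 * 31^1*47^1*2239^1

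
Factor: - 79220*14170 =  - 2^3*5^2*13^1*17^1*109^1*233^1 = - 1122547400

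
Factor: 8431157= 7^1*1204451^1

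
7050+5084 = 12134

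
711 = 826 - 115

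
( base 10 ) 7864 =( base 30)8M4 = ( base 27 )al7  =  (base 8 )17270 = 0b1111010111000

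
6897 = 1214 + 5683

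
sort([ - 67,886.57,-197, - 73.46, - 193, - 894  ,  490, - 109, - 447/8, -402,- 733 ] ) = [ -894, - 733, - 402, - 197, - 193 , - 109, - 73.46, - 67, - 447/8, 490,886.57 ]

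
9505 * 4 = 38020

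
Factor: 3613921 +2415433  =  2^1*293^1*10289^1  =  6029354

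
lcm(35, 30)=210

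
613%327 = 286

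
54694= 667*82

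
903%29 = 4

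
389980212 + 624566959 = 1014547171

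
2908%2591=317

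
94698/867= 31566/289 = 109.22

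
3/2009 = 3/2009   =  0.00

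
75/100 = 3/4 = 0.75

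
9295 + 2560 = 11855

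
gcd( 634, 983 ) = 1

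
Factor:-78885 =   -  3^2*5^1*1753^1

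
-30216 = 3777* ( - 8)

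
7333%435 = 373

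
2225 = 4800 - 2575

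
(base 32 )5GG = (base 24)9J8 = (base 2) 1011000010000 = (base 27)7k5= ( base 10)5648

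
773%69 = 14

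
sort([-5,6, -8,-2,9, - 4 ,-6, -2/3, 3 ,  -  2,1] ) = [ - 8, - 6, - 5, - 4,  -  2, -2, - 2/3, 1,3,6,9] 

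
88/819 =88/819 = 0.11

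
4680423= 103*45441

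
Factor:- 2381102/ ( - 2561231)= 2^1*509^1 * 2339^1*2561231^( - 1 ) 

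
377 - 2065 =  - 1688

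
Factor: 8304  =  2^4 * 3^1*173^1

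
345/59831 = 345/59831 = 0.01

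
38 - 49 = - 11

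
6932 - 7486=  - 554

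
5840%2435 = 970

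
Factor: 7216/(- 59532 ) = -2^2 * 3^(-1)*11^( - 1) = -4/33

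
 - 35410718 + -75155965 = - 110566683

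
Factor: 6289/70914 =2^( - 1) * 3^(-1)*19^1 *53^( - 1) * 223^ ( - 1 )* 331^1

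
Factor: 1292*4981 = 6435452 = 2^2 * 17^2 * 19^1* 293^1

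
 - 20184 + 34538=14354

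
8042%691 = 441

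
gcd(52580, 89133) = 11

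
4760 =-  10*( -476)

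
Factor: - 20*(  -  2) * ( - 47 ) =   -  2^3*5^1 *47^1  =  - 1880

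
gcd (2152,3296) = 8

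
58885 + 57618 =116503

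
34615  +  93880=128495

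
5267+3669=8936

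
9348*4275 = 39962700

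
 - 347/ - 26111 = 347/26111 = 0.01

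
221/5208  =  221/5208 = 0.04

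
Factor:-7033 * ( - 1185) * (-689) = -5742198345 = -3^1 * 5^1*13^2  *  53^1*79^1*541^1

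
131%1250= 131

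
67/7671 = 67/7671 = 0.01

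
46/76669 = 46/76669 = 0.00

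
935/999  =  935/999 =0.94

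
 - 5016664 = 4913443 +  - 9930107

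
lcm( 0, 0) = 0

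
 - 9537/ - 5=1907 + 2/5 = 1907.40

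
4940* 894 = 4416360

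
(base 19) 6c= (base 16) 7E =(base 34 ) 3O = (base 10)126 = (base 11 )105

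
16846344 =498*33828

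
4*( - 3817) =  - 15268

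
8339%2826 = 2687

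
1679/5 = 1679/5 =335.80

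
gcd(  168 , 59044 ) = 4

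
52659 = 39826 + 12833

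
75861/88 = 75861/88 = 862.06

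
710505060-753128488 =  - 42623428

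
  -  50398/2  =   -25199 = - 25199.00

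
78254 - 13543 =64711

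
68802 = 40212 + 28590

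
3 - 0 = 3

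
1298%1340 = 1298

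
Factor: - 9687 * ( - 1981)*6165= 3^3 * 5^1*7^1*137^1*283^1*3229^1 = 118306023255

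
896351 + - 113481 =782870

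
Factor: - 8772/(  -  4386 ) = 2 =2^1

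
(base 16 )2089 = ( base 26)c89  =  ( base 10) 8329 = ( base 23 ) FH3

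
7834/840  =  3917/420 = 9.33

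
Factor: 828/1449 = 4/7= 2^2*7^( - 1)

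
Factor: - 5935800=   -  2^3*3^1 * 5^2*13^1 * 761^1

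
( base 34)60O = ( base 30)7m0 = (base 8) 15460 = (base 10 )6960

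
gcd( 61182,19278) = 54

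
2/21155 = 2/21155 = 0.00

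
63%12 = 3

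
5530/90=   553/9 = 61.44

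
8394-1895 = 6499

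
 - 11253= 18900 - 30153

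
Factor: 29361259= 1093^1 *26863^1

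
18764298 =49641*378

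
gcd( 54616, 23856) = 8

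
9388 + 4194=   13582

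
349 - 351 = -2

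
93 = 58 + 35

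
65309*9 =587781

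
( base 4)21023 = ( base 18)1EB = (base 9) 722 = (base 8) 1113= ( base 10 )587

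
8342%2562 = 656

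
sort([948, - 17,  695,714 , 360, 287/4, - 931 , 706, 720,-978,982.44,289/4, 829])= [ - 978,-931, - 17, 287/4,289/4,360, 695,706,714  ,  720,829,948,982.44 ] 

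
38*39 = 1482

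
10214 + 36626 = 46840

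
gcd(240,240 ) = 240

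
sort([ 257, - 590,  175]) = [- 590,  175, 257]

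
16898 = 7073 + 9825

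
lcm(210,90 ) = 630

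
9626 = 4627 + 4999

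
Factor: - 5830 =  -2^1*5^1 * 11^1*53^1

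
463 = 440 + 23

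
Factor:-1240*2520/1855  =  -2^6*3^2*5^1*31^1*53^ ( - 1)  =  - 89280/53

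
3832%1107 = 511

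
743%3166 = 743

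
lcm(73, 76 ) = 5548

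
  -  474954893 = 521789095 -996743988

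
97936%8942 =8516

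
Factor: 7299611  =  11^1*663601^1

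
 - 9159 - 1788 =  - 10947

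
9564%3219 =3126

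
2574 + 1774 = 4348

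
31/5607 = 31/5607 = 0.01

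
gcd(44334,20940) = 6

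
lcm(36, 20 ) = 180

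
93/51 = 31/17 = 1.82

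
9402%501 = 384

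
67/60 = 67/60=1.12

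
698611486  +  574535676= 1273147162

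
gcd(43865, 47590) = 5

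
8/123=8/123 = 0.07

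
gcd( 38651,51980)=1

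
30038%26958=3080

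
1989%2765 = 1989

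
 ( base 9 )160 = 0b10000111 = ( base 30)4f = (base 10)135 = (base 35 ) 3U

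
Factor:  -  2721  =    -  3^1*907^1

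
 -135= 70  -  205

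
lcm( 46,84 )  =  1932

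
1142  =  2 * 571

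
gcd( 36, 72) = 36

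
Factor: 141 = 3^1 * 47^1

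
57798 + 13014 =70812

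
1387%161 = 99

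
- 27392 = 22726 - 50118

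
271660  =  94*2890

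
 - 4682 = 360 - 5042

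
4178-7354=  - 3176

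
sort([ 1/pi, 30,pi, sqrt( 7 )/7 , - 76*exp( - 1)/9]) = [-76*exp( - 1)/9,1/pi, sqrt(7)/7, pi , 30 ] 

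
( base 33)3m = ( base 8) 171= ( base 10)121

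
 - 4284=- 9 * 476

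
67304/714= 33652/357 = 94.26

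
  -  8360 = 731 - 9091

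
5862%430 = 272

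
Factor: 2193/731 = 3 = 3^1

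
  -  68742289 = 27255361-95997650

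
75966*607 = 46111362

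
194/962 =97/481=0.20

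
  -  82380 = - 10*8238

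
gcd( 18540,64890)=9270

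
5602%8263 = 5602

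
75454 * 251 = 18938954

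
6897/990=209/30 =6.97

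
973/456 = 2 + 61/456 = 2.13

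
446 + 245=691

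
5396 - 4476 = 920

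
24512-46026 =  - 21514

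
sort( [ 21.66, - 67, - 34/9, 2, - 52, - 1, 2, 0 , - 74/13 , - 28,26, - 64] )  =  [ - 67,-64, - 52,- 28, - 74/13, - 34/9 , - 1, 0, 2,2,  21.66, 26]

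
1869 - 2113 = -244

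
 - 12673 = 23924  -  36597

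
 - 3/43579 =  - 3/43579 = - 0.00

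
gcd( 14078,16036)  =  2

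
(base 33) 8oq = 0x253a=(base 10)9530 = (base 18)1b78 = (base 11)7184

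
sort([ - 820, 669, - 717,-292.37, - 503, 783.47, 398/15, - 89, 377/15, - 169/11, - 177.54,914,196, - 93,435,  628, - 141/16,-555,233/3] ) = [ -820, - 717, - 555, - 503, - 292.37, - 177.54,-93,  -  89,  -  169/11, - 141/16,377/15, 398/15,233/3, 196, 435,628 , 669,  783.47, 914 ] 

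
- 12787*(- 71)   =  907877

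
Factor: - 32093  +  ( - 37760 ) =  - 69853 = - 7^1*17^1*587^1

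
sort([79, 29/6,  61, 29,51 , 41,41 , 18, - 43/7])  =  [ - 43/7,29/6,18,29,  41,  41, 51,61,79 ] 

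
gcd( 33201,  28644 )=651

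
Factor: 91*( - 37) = - 7^1 * 13^1 * 37^1= - 3367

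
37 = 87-50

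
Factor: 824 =2^3*103^1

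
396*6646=2631816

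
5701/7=5701/7 = 814.43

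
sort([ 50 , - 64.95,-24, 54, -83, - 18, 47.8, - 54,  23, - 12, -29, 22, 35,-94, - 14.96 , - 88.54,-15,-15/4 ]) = [- 94,-88.54, - 83,-64.95, - 54,-29, - 24, - 18, - 15, - 14.96, - 12, -15/4, 22, 23, 35,47.8,50, 54 ] 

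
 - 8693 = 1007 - 9700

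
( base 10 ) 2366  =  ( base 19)6aa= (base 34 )21k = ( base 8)4476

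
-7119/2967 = -2373/989 = - 2.40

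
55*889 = 48895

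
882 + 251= 1133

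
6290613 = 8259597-1968984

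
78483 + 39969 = 118452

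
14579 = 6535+8044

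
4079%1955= 169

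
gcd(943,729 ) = 1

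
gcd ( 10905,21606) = 3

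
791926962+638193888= 1430120850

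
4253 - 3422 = 831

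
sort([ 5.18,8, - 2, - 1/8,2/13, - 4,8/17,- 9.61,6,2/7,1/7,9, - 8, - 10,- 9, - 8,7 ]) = [ - 10, - 9.61, - 9, - 8, - 8, - 4, - 2, - 1/8,1/7, 2/13,2/7,  8/17,5.18,6,7, 8,9]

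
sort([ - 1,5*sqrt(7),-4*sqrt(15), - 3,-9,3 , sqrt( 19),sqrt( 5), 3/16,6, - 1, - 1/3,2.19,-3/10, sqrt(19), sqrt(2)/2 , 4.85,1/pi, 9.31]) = [ - 4*sqrt( 15), - 9,-3,-1, - 1, -1/3,- 3/10,3/16, 1/pi,sqrt(2)/2,  2.19,sqrt( 5 ) , 3,sqrt(19), sqrt(19) , 4.85,  6,9.31,  5*sqrt (7 )] 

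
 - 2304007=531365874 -533669881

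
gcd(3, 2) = 1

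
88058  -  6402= 81656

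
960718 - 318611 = 642107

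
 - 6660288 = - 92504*72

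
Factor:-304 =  - 2^4*19^1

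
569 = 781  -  212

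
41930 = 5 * 8386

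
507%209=89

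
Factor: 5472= 2^5*3^2 * 19^1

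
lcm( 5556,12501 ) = 50004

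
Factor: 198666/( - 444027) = -234/523 = - 2^1*3^2*13^1*523^ ( - 1)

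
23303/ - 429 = -23303/429 = - 54.32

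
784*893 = 700112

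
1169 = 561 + 608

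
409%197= 15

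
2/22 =1/11 = 0.09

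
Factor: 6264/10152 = 29^1*47^( -1 )  =  29/47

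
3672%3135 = 537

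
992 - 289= 703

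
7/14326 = 7/14326 = 0.00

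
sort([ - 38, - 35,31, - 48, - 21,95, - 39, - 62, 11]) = [ - 62, - 48,-39, - 38, - 35 , - 21, 11,  31,95 ]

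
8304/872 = 9 + 57/109 = 9.52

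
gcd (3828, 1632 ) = 12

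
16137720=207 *77960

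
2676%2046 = 630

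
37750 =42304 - 4554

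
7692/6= 1282 = 1282.00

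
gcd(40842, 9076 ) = 4538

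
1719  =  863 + 856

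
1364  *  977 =1332628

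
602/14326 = 301/7163 = 0.04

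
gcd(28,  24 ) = 4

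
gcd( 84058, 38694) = 2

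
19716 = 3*6572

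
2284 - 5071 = -2787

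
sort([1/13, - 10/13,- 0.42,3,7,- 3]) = [ -3, - 10/13, -0.42,1/13,  3,  7] 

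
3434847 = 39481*87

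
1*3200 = 3200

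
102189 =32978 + 69211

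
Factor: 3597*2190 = 7877430 = 2^1*3^2*5^1*11^1*73^1*109^1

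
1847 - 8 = 1839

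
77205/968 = 79 + 733/968 =79.76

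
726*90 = 65340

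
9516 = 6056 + 3460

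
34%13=8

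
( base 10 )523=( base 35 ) EX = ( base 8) 1013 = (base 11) 436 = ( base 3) 201101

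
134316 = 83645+50671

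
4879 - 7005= -2126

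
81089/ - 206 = -81089/206 = - 393.64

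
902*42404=38248408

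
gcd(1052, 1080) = 4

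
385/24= 385/24 = 16.04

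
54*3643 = 196722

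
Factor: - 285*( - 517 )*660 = 2^2*3^2 * 5^2*11^2*19^1 * 47^1 = 97247700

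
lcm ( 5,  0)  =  0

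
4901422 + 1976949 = 6878371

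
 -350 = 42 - 392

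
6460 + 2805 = 9265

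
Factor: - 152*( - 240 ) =36480 = 2^7 * 3^1*5^1*19^1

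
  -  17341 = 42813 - 60154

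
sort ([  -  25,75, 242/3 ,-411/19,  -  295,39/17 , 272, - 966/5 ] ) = [ - 295, - 966/5,-25, - 411/19,39/17, 75, 242/3, 272]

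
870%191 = 106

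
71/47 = 1+ 24/47 = 1.51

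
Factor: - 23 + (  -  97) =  -120 = - 2^3*3^1*5^1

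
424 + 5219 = 5643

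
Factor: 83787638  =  2^1*11^1*479^1*7951^1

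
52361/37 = 1415 + 6/37 = 1415.16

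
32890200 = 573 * 57400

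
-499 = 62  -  561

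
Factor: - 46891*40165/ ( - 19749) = 64944035/681 = 3^( - 1 ) * 5^1*13^1*227^( - 1)*277^1*3607^1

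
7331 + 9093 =16424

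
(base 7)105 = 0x36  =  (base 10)54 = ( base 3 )2000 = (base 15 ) 39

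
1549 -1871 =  - 322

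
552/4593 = 184/1531 = 0.12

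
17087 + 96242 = 113329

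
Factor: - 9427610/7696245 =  - 2^1*3^( -1)*19^1*29^2*59^1*513083^(  -  1 ) = - 1885522/1539249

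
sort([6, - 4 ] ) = [ - 4, 6]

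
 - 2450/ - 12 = 1225/6 = 204.17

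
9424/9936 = 589/621  =  0.95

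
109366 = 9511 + 99855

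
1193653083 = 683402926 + 510250157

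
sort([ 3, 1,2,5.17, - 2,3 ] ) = [  -  2, 1,2,3, 3, 5.17 ] 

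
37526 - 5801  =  31725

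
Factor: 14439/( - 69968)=-2^(-4) * 3^1 * 4373^ (- 1) *4813^1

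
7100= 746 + 6354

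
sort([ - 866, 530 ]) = [ - 866, 530 ]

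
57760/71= 813 + 37/71 =813.52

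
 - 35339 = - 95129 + 59790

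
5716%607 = 253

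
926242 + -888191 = 38051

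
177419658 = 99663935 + 77755723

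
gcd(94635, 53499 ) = 3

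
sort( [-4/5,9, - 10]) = [ - 10,-4/5, 9 ] 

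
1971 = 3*657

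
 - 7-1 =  - 8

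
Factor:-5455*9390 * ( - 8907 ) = 456238362150 =2^1*3^2*5^2*313^1*1091^1*2969^1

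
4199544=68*61758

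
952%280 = 112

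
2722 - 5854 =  - 3132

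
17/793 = 17/793 = 0.02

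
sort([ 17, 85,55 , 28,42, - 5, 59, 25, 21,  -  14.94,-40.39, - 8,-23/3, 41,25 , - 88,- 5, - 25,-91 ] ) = [ - 91, - 88,  -  40.39, - 25, - 14.94,- 8,  -  23/3,  -  5,-5,17, 21, 25, 25, 28, 41,  42 , 55,59 , 85]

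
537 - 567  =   - 30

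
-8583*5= - 42915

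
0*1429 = 0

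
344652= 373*924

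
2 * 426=852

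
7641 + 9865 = 17506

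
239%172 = 67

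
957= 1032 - 75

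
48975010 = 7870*6223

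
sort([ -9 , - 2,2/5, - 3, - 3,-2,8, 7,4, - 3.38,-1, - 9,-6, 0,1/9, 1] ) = [-9, - 9,-6, - 3.38,  -  3,-3, - 2, - 2, - 1 , 0, 1/9, 2/5, 1,  4, 7, 8]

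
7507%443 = 419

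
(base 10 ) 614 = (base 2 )1001100110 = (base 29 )l5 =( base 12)432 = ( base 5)4424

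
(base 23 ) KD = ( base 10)473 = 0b111011001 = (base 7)1244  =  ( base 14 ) 25B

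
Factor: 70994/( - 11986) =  - 7^1 * 11^1 * 13^( - 1) = - 77/13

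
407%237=170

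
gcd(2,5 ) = 1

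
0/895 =0 = 0.00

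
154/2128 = 11/152 = 0.07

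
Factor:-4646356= - 2^2*11^1*13^1*8123^1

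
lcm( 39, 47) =1833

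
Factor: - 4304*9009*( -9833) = 2^4*3^2*7^1*11^1 * 13^1* 269^1*9833^1=   381271979088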